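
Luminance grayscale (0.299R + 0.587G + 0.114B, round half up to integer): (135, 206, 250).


Gray = 0.299×R + 0.587×G + 0.114×B
Gray = 0.299×135 + 0.587×206 + 0.114×250
Gray = 40.365 + 120.922 + 28.500
Gray = 189.787 → round half up → 190
Gray = 190


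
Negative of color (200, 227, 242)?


Invert: (255-R, 255-G, 255-B)
R: 255-200 = 55
G: 255-227 = 28
B: 255-242 = 13
= RGB(55, 28, 13)


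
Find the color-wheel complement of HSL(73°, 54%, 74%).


Complement = opposite side of color wheel = hue + 180°
H' = (73 + 180) mod 360 = 253°
S and L unchanged.
= HSL(253°, 54%, 74%)


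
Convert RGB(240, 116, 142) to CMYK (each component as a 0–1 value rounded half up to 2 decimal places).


R'=240/255≈0.9412, G'=116/255≈0.4549, B'=142/255≈0.5569
K = 1 - max(R',G',B') = 1 - 240/255 = 15/255 = 0.05882… → 0.06
(1-R'-K)/(1-K) simplifies to (max-R)/max with max = 240:
C = (240-240)/240 = 0/240 = 0 → 0.00
M = (240-116)/240 = 124/240 = 0.51666… → 0.52
Y = (240-142)/240 = 98/240 = 0.40833… → 0.41
= CMYK(0.00, 0.52, 0.41, 0.06)


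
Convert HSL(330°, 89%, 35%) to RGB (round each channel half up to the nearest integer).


H=330°, S=0.89, L=0.35
C = (1-|2L-1|)×S = (1-|-0.30|)×0.89 = 0.623
H' = H/60 = 330/60 ≈ 5.5000; X = C×(1-|H' mod 2 - 1|) = 0.3115
m = L - C/2 = 0.35 - 0.3115 = 0.0385
Sector ⌊H'⌋ = 5 → (R',G',B') = (0.623, 0.0, 0.3115)
RGB = ((R'+m)×255, (G'+m)×255, (B'+m)×255) = (168.6825, 9.8175, 89.25)
Round half up → RGB(169, 10, 89)


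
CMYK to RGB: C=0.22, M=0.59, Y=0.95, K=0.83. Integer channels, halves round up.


R = 255 × (1-C) × (1-K) = 255 × 0.78 × 0.17 = 33.813 → 34
G = 255 × (1-M) × (1-K) = 255 × 0.41 × 0.17 = 17.7735 → 18
B = 255 × (1-Y) × (1-K) = 255 × 0.05 × 0.17 = 2.1675 → 2
= RGB(34, 18, 2)


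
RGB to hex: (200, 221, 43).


R = 200 → C8 (hex)
G = 221 → DD (hex)
B = 43 → 2B (hex)
Hex = #C8DD2B


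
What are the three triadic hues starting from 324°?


Triadic: equally spaced at 120° intervals
H1 = 324°
H2 = (324 + 120) mod 360 = 84°
H3 = (324 + 240) mod 360 = 204°
Triadic = 324°, 84°, 204°


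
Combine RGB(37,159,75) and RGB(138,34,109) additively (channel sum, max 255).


Additive: each channel = min(255, C₁+C₂)
R: 37+138 = 175 → 175
G: 159+34 = 193 → 193
B: 75+109 = 184 → 184
= RGB(175, 193, 184)


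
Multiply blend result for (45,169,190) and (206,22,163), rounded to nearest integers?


Multiply: C = A×B/255, rounded to nearest integer
R: 45×206/255 = 9270/255 ≈ 36.353 → 36
G: 169×22/255 = 3718/255 ≈ 14.580 → 15
B: 190×163/255 = 30970/255 ≈ 121.451 → 121
= RGB(36, 15, 121)


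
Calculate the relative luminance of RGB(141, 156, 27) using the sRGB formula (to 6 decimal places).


Linearize each channel (sRGB transfer function): c = v/255; c_lin = c/12.92 if c ≤ 0.04045, else ((c+0.055)/1.055)^2.4
  R: 141/255 ≈ 0.552941 > 0.04045 → ((0.552941+0.055)/1.055)^2.4 ≈ 0.266356
  G: 156/255 ≈ 0.611765 > 0.04045 → ((0.611765+0.055)/1.055)^2.4 ≈ 0.332452
  B: 27/255 ≈ 0.105882 > 0.04045 → ((0.105882+0.055)/1.055)^2.4 ≈ 0.010960
R_lin = 0.266356, G_lin = 0.332452, B_lin = 0.010960
L = 0.2126×R + 0.7152×G + 0.0722×B
L = 0.2126×0.266356 + 0.7152×0.332452 + 0.0722×0.010960
L ≈ 0.295188


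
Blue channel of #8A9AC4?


Color: #8A9AC4
R = 8A = 138
G = 9A = 154
B = C4 = 196
Blue = 196


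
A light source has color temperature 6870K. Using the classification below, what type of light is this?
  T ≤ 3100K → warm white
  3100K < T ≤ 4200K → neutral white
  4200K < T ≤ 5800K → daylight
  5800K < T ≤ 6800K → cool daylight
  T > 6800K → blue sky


Temperature: 6870K
6870K > 6800K → blue sky
Classification: blue sky


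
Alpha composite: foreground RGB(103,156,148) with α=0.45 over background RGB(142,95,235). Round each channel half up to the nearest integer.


C = α×F + (1-α)×B, with 1-α = 0.55
R: 0.45×103 + 0.55×142 = 46.35 + 78.10 = 124.45 → 124
G: 0.45×156 + 0.55×95 = 70.20 + 52.25 = 122.45 → 122
B: 0.45×148 + 0.55×235 = 66.60 + 129.25 = 195.85 → 196
= RGB(124, 122, 196)


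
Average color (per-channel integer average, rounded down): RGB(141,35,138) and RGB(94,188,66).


Midpoint: each channel = ⌊(C₁+C₂)/2⌋
R: ⌊(141+94)/2⌋ = 117
G: ⌊(35+188)/2⌋ = 111
B: ⌊(138+66)/2⌋ = 102
= RGB(117, 111, 102)


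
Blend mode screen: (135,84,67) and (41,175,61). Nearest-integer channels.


Screen: C = 255 - (255-A)×(255-B)/255, rounded to nearest integer
R: 255 - (255-135)×(255-41)/255 = 255 - 25680/255 ≈ 255 - 100.706 = 154.294 → 154
G: 255 - (255-84)×(255-175)/255 = 255 - 13680/255 ≈ 255 - 53.647 = 201.353 → 201
B: 255 - (255-67)×(255-61)/255 = 255 - 36472/255 ≈ 255 - 143.027 = 111.973 → 112
= RGB(154, 201, 112)


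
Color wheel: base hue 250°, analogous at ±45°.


Base hue: 250°
Left analog: (250 - 45) mod 360 = 205°
Right analog: (250 + 45) mod 360 = 295°
Analogous hues = 205° and 295°


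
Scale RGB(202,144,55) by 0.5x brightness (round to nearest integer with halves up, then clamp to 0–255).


Multiply each channel by 0.5, round half up, clamp to [0, 255]
R: 202×0.5 = 101
G: 144×0.5 = 72
B: 55×0.5 = 27.5 → round → 28
= RGB(101, 72, 28)


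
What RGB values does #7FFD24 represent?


7F → 127 (R)
FD → 253 (G)
24 → 36 (B)
= RGB(127, 253, 36)


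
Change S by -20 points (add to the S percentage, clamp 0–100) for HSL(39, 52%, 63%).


Original S = 52%
Adjustment = -20 percentage points
New S = 52 + (-20) = 32
Clamp to [0, 100] → 32
= HSL(39°, 32%, 63%)


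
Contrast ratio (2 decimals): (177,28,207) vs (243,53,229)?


Linearize each sRGB channel c=v/255: c/12.92 if c ≤ 0.04045 else ((c+0.055)/1.055)^2.4
L = 0.2126×R_lin + 0.7152×G_lin + 0.0722×B_lin
Color 1 (177,28,207):
  R=177: 177/255≈0.6941 > 0.04045 → ((0.6941+0.055)/1.055)^2.4 ≈ 0.43966
  G=28: 28/255≈0.1098 > 0.04045 → ((0.1098+0.055)/1.055)^2.4 ≈ 0.01161
  B=207: 207/255≈0.8118 > 0.04045 → ((0.8118+0.055)/1.055)^2.4 ≈ 0.62396
  L1 = 0.2126×0.43966 + 0.7152×0.01161 + 0.0722×0.62396 ≈ 0.14683
Color 2 (243,53,229):
  R=243: 243/255≈0.9529 > 0.04045 → ((0.9529+0.055)/1.055)^2.4 ≈ 0.89627
  G=53: 53/255≈0.2078 > 0.04045 → ((0.2078+0.055)/1.055)^2.4 ≈ 0.03560
  B=229: 229/255≈0.8980 > 0.04045 → ((0.8980+0.055)/1.055)^2.4 ≈ 0.78354
  L2 = 0.2126×0.89627 + 0.7152×0.03560 + 0.0722×0.78354 ≈ 0.27258
Lighter = 0.27258, Darker = 0.14683
Ratio = (L_lighter + 0.05) / (L_darker + 0.05)
Ratio = (0.27258 + 0.05) / (0.14683 + 0.05) = 0.32258 / 0.19683 ≈ 1.6389
Ratio ≈ 1.64:1


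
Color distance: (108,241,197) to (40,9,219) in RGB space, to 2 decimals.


d = √[(R₁-R₂)² + (G₁-G₂)² + (B₁-B₂)²]
d = √[(108-40)² + (241-9)² + (197-219)²]
d = √[4624 + 53824 + 484]
d = √58932
d ≈ 242.76


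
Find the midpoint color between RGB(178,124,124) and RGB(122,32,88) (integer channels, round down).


Midpoint: each channel = ⌊(C₁+C₂)/2⌋
R: ⌊(178+122)/2⌋ = 150
G: ⌊(124+32)/2⌋ = 78
B: ⌊(124+88)/2⌋ = 106
= RGB(150, 78, 106)


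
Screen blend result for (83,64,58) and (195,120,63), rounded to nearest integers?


Screen: C = 255 - (255-A)×(255-B)/255, rounded to nearest integer
R: 255 - (255-83)×(255-195)/255 = 255 - 10320/255 ≈ 255 - 40.471 = 214.529 → 215
G: 255 - (255-64)×(255-120)/255 = 255 - 25785/255 ≈ 255 - 101.118 = 153.882 → 154
B: 255 - (255-58)×(255-63)/255 = 255 - 37824/255 ≈ 255 - 148.329 = 106.671 → 107
= RGB(215, 154, 107)


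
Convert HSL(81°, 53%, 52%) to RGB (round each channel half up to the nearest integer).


H=81°, S=0.53, L=0.52
C = (1-|2L-1|)×S = (1-|0.04|)×0.53 = 0.5088
H' = H/60 = 81/60 ≈ 1.3500; X = C×(1-|H' mod 2 - 1|) = 0.33072
m = L - C/2 = 0.52 - 0.2544 = 0.2656
Sector ⌊H'⌋ = 1 → (R',G',B') = (0.33072, 0.5088, 0.0)
RGB = ((R'+m)×255, (G'+m)×255, (B'+m)×255) = (152.0616, 197.472, 67.728)
Round half up → RGB(152, 197, 68)


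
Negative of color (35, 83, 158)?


Invert: (255-R, 255-G, 255-B)
R: 255-35 = 220
G: 255-83 = 172
B: 255-158 = 97
= RGB(220, 172, 97)


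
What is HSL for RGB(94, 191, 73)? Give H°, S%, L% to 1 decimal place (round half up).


Normalize: R'=94/255≈0.3686, G'=191/255≈0.7490, B'=73/255≈0.2863
Max=191/255, Min=73/255, Δ=Max-Min=118/255
L = (Max+Min)/2 = (191+73)/510 = 264/510 = 0.51764… → L = 51.8%
L > 0.5 → S = Δ/(2-Max-Min) = 118/(510-191-73) = 118/246 = 0.47967… → S = 48.0%
(the 1/255 factors cancel in S and H, so raw channel differences can be used)
Max is G' → H = 60 × ((B-R)/Δ + 2) = 60 × ((73-94)/118 + 2)
  -21/118 + 2 = -0.1779… + 2 = 1.8220…
  H = 60 × 1.8220… = 109.322…° → H = 109.3°
= HSL(109.3°, 48.0%, 51.8%)


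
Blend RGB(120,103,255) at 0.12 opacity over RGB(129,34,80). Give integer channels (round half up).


C = α×F + (1-α)×B, with 1-α = 0.88
R: 0.12×120 + 0.88×129 = 14.40 + 113.52 = 127.92 → 128
G: 0.12×103 + 0.88×34 = 12.36 + 29.92 = 42.28 → 42
B: 0.12×255 + 0.88×80 = 30.60 + 70.40 = 101.00 → 101
= RGB(128, 42, 101)


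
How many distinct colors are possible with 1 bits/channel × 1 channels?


Total bits = 1 bits/channel × 1 channels = 1 bits
Distinct colors = 2^1
= 2 colors


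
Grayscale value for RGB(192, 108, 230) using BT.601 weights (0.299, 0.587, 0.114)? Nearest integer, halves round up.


Gray = 0.299×R + 0.587×G + 0.114×B
Gray = 0.299×192 + 0.587×108 + 0.114×230
Gray = 57.408 + 63.396 + 26.220
Gray = 147.024 → round half up → 147
Gray = 147


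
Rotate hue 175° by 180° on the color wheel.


New hue = (H + rotation) mod 360
New hue = (175 + 180) mod 360
= 355 mod 360
= 355°


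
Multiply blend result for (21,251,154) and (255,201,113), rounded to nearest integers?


Multiply: C = A×B/255, rounded to nearest integer
R: 21×255/255 = 5355/255 ≈ 21.000 → 21
G: 251×201/255 = 50451/255 ≈ 197.847 → 198
B: 154×113/255 = 17402/255 ≈ 68.243 → 68
= RGB(21, 198, 68)


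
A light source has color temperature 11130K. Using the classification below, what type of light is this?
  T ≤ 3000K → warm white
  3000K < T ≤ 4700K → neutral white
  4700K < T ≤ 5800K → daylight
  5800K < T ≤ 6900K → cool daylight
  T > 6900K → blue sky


Temperature: 11130K
11130K > 6900K → blue sky
Classification: blue sky


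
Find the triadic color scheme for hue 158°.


Triadic: equally spaced at 120° intervals
H1 = 158°
H2 = (158 + 120) mod 360 = 278°
H3 = (158 + 240) mod 360 = 38°
Triadic = 158°, 278°, 38°


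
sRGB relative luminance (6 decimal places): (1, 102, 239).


Linearize each channel (sRGB transfer function): c = v/255; c_lin = c/12.92 if c ≤ 0.04045, else ((c+0.055)/1.055)^2.4
  R: 1/255 ≈ 0.003922 ≤ 0.04045 → 0.003922/12.92 ≈ 0.000304
  G: 102/255 ≈ 0.400000 > 0.04045 → ((0.400000+0.055)/1.055)^2.4 ≈ 0.132868
  B: 239/255 ≈ 0.937255 > 0.04045 → ((0.937255+0.055)/1.055)^2.4 ≈ 0.863157
R_lin = 0.000304, G_lin = 0.132868, B_lin = 0.863157
L = 0.2126×R + 0.7152×G + 0.0722×B
L = 0.2126×0.000304 + 0.7152×0.132868 + 0.0722×0.863157
L ≈ 0.157412


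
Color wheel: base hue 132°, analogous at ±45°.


Base hue: 132°
Left analog: (132 - 45) mod 360 = 87°
Right analog: (132 + 45) mod 360 = 177°
Analogous hues = 87° and 177°


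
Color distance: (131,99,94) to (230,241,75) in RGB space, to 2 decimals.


d = √[(R₁-R₂)² + (G₁-G₂)² + (B₁-B₂)²]
d = √[(131-230)² + (99-241)² + (94-75)²]
d = √[9801 + 20164 + 361]
d = √30326
d ≈ 174.14


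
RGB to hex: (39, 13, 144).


R = 39 → 27 (hex)
G = 13 → 0D (hex)
B = 144 → 90 (hex)
Hex = #270D90


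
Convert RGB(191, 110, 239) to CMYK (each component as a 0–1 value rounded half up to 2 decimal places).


R'=191/255≈0.7490, G'=110/255≈0.4314, B'=239/255≈0.9373
K = 1 - max(R',G',B') = 1 - 239/255 = 16/255 = 0.06274… → 0.06
(1-R'-K)/(1-K) simplifies to (max-R)/max with max = 239:
C = (239-191)/239 = 48/239 = 0.20083… → 0.20
M = (239-110)/239 = 129/239 = 0.53974… → 0.54
Y = (239-239)/239 = 0/239 = 0 → 0.00
= CMYK(0.20, 0.54, 0.00, 0.06)


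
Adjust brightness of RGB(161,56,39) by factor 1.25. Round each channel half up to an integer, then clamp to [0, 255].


Multiply each channel by 1.25, round half up, clamp to [0, 255]
R: 161×1.25 = 201.25 → round → 201
G: 56×1.25 = 70
B: 39×1.25 = 48.75 → round → 49
= RGB(201, 70, 49)


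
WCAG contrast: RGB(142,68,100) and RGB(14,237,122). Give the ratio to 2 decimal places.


Linearize each sRGB channel c=v/255: c/12.92 if c ≤ 0.04045 else ((c+0.055)/1.055)^2.4
L = 0.2126×R_lin + 0.7152×G_lin + 0.0722×B_lin
Color 1 (142,68,100):
  R=142: 142/255≈0.5569 > 0.04045 → ((0.5569+0.055)/1.055)^2.4 ≈ 0.27050
  G=68: 68/255≈0.2667 > 0.04045 → ((0.2667+0.055)/1.055)^2.4 ≈ 0.05781
  B=100: 100/255≈0.3922 > 0.04045 → ((0.3922+0.055)/1.055)^2.4 ≈ 0.12744
  L1 = 0.2126×0.27050 + 0.7152×0.05781 + 0.0722×0.12744 ≈ 0.10805
Color 2 (14,237,122):
  R=14: 14/255≈0.0549 > 0.04045 → ((0.0549+0.055)/1.055)^2.4 ≈ 0.00439
  G=237: 237/255≈0.9294 > 0.04045 → ((0.9294+0.055)/1.055)^2.4 ≈ 0.84687
  B=122: 122/255≈0.4784 > 0.04045 → ((0.4784+0.055)/1.055)^2.4 ≈ 0.19462
  L2 = 0.2126×0.00439 + 0.7152×0.84687 + 0.0722×0.19462 ≈ 0.62067
Lighter = 0.62067, Darker = 0.10805
Ratio = (L_lighter + 0.05) / (L_darker + 0.05)
Ratio = (0.62067 + 0.05) / (0.10805 + 0.05) = 0.67067 / 0.15805 ≈ 4.2434
Ratio ≈ 4.24:1


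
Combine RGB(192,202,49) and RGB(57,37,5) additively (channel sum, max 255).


Additive: each channel = min(255, C₁+C₂)
R: 192+57 = 249 → 249
G: 202+37 = 239 → 239
B: 49+5 = 54 → 54
= RGB(249, 239, 54)


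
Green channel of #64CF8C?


Color: #64CF8C
R = 64 = 100
G = CF = 207
B = 8C = 140
Green = 207


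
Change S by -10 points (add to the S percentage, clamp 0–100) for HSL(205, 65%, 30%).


Original S = 65%
Adjustment = -10 percentage points
New S = 65 + (-10) = 55
Clamp to [0, 100] → 55
= HSL(205°, 55%, 30%)


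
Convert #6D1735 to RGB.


6D → 109 (R)
17 → 23 (G)
35 → 53 (B)
= RGB(109, 23, 53)


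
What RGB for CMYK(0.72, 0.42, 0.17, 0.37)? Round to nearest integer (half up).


R = 255 × (1-C) × (1-K) = 255 × 0.28 × 0.63 = 44.982 → 45
G = 255 × (1-M) × (1-K) = 255 × 0.58 × 0.63 = 93.177 → 93
B = 255 × (1-Y) × (1-K) = 255 × 0.83 × 0.63 = 133.3395 → 133
= RGB(45, 93, 133)


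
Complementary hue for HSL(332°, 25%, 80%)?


Complement = opposite side of color wheel = hue + 180°
H' = (332 + 180) mod 360 = 152°
S and L unchanged.
= HSL(152°, 25%, 80%)


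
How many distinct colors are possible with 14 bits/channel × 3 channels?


Total bits = 14 bits/channel × 3 channels = 42 bits
Distinct colors = 2^42
= 4,398,046,511,104 colors


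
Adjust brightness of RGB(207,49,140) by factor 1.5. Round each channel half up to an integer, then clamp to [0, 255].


Multiply each channel by 1.5, round half up, clamp to [0, 255]
R: 207×1.5 = 310.5 → round → 311 → clamp → 255
G: 49×1.5 = 73.5 → round → 74
B: 140×1.5 = 210
= RGB(255, 74, 210)


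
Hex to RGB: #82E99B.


82 → 130 (R)
E9 → 233 (G)
9B → 155 (B)
= RGB(130, 233, 155)


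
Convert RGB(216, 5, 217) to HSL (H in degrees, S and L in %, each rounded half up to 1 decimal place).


Normalize: R'=216/255≈0.8471, G'=5/255≈0.0196, B'=217/255≈0.8510
Max=217/255, Min=5/255, Δ=Max-Min=212/255
L = (Max+Min)/2 = (217+5)/510 = 222/510 = 0.43529… → L = 43.5%
L ≤ 0.5 → S = Δ/(Max+Min) = 212/(217+5) = 212/222 = 0.95495… → S = 95.5%
(the 1/255 factors cancel in S and H, so raw channel differences can be used)
Max is B' → H = 60 × ((R-G)/Δ + 4) = 60 × ((216-5)/212 + 4)
  211/212 + 4 = 0.9952… + 4 = 4.9952…
  H = 60 × 4.9952… = 299.716…° → H = 299.7°
= HSL(299.7°, 95.5%, 43.5%)


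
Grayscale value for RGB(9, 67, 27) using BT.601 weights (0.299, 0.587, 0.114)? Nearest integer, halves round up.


Gray = 0.299×R + 0.587×G + 0.114×B
Gray = 0.299×9 + 0.587×67 + 0.114×27
Gray = 2.691 + 39.329 + 3.078
Gray = 45.098 → round half up → 45
Gray = 45


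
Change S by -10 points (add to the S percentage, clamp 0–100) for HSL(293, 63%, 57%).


Original S = 63%
Adjustment = -10 percentage points
New S = 63 + (-10) = 53
Clamp to [0, 100] → 53
= HSL(293°, 53%, 57%)


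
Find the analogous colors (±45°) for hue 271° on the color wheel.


Base hue: 271°
Left analog: (271 - 45) mod 360 = 226°
Right analog: (271 + 45) mod 360 = 316°
Analogous hues = 226° and 316°


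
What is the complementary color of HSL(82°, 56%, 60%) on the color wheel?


Complement = opposite side of color wheel = hue + 180°
H' = (82 + 180) mod 360 = 262°
S and L unchanged.
= HSL(262°, 56%, 60%)


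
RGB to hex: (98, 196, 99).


R = 98 → 62 (hex)
G = 196 → C4 (hex)
B = 99 → 63 (hex)
Hex = #62C463


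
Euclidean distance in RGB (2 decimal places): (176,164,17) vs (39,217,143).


d = √[(R₁-R₂)² + (G₁-G₂)² + (B₁-B₂)²]
d = √[(176-39)² + (164-217)² + (17-143)²]
d = √[18769 + 2809 + 15876]
d = √37454
d ≈ 193.53


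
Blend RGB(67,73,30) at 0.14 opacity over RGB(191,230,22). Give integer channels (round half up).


C = α×F + (1-α)×B, with 1-α = 0.86
R: 0.14×67 + 0.86×191 = 9.38 + 164.26 = 173.64 → 174
G: 0.14×73 + 0.86×230 = 10.22 + 197.80 = 208.02 → 208
B: 0.14×30 + 0.86×22 = 4.20 + 18.92 = 23.12 → 23
= RGB(174, 208, 23)


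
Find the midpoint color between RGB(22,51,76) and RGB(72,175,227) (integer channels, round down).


Midpoint: each channel = ⌊(C₁+C₂)/2⌋
R: ⌊(22+72)/2⌋ = 47
G: ⌊(51+175)/2⌋ = 113
B: ⌊(76+227)/2⌋ = 151
= RGB(47, 113, 151)


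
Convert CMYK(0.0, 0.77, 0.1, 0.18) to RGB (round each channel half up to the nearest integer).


R = 255 × (1-C) × (1-K) = 255 × 1.00 × 0.82 = 209.1 → 209
G = 255 × (1-M) × (1-K) = 255 × 0.23 × 0.82 = 48.093 → 48
B = 255 × (1-Y) × (1-K) = 255 × 0.90 × 0.82 = 188.19 → 188
= RGB(209, 48, 188)


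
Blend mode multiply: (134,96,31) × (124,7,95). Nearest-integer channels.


Multiply: C = A×B/255, rounded to nearest integer
R: 134×124/255 = 16616/255 ≈ 65.161 → 65
G: 96×7/255 = 672/255 ≈ 2.635 → 3
B: 31×95/255 = 2945/255 ≈ 11.549 → 12
= RGB(65, 3, 12)


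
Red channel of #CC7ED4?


Color: #CC7ED4
R = CC = 204
G = 7E = 126
B = D4 = 212
Red = 204


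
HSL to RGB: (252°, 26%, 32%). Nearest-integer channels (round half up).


H=252°, S=0.26, L=0.32
C = (1-|2L-1|)×S = (1-|-0.36|)×0.26 = 0.1664
H' = H/60 = 252/60 ≈ 4.2000; X = C×(1-|H' mod 2 - 1|) = 0.03328
m = L - C/2 = 0.32 - 0.0832 = 0.2368
Sector ⌊H'⌋ = 4 → (R',G',B') = (0.03328, 0.0, 0.1664)
RGB = ((R'+m)×255, (G'+m)×255, (B'+m)×255) = (68.8704, 60.384, 102.816)
Round half up → RGB(69, 60, 103)


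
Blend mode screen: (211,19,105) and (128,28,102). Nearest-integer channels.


Screen: C = 255 - (255-A)×(255-B)/255, rounded to nearest integer
R: 255 - (255-211)×(255-128)/255 = 255 - 5588/255 ≈ 255 - 21.914 = 233.086 → 233
G: 255 - (255-19)×(255-28)/255 = 255 - 53572/255 ≈ 255 - 210.086 = 44.914 → 45
B: 255 - (255-105)×(255-102)/255 = 255 - 22950/255 ≈ 255 - 90.000 = 165.000 → 165
= RGB(233, 45, 165)


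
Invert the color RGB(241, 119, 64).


Invert: (255-R, 255-G, 255-B)
R: 255-241 = 14
G: 255-119 = 136
B: 255-64 = 191
= RGB(14, 136, 191)


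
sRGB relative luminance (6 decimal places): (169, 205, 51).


Linearize each channel (sRGB transfer function): c = v/255; c_lin = c/12.92 if c ≤ 0.04045, else ((c+0.055)/1.055)^2.4
  R: 169/255 ≈ 0.662745 > 0.04045 → ((0.662745+0.055)/1.055)^2.4 ≈ 0.396755
  G: 205/255 ≈ 0.803922 > 0.04045 → ((0.803922+0.055)/1.055)^2.4 ≈ 0.610496
  B: 51/255 ≈ 0.200000 > 0.04045 → ((0.200000+0.055)/1.055)^2.4 ≈ 0.033105
R_lin = 0.396755, G_lin = 0.610496, B_lin = 0.033105
L = 0.2126×R + 0.7152×G + 0.0722×B
L = 0.2126×0.396755 + 0.7152×0.610496 + 0.0722×0.033105
L ≈ 0.523367


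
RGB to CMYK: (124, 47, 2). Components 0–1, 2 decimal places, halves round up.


R'=124/255≈0.4863, G'=47/255≈0.1843, B'=2/255≈0.0078
K = 1 - max(R',G',B') = 1 - 124/255 = 131/255 = 0.51372… → 0.51
(1-R'-K)/(1-K) simplifies to (max-R)/max with max = 124:
C = (124-124)/124 = 0/124 = 0 → 0.00
M = (124-47)/124 = 77/124 = 0.62096… → 0.62
Y = (124-2)/124 = 122/124 = 0.98387… → 0.98
= CMYK(0.00, 0.62, 0.98, 0.51)


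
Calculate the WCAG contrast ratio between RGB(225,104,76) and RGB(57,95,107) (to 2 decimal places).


Linearize each sRGB channel c=v/255: c/12.92 if c ≤ 0.04045 else ((c+0.055)/1.055)^2.4
L = 0.2126×R_lin + 0.7152×G_lin + 0.0722×B_lin
Color 1 (225,104,76):
  R=225: 225/255≈0.8824 > 0.04045 → ((0.8824+0.055)/1.055)^2.4 ≈ 0.75294
  G=104: 104/255≈0.4078 > 0.04045 → ((0.4078+0.055)/1.055)^2.4 ≈ 0.13843
  B=76: 76/255≈0.2980 > 0.04045 → ((0.2980+0.055)/1.055)^2.4 ≈ 0.07227
  L1 = 0.2126×0.75294 + 0.7152×0.13843 + 0.0722×0.07227 ≈ 0.26430
Color 2 (57,95,107):
  R=57: 57/255≈0.2235 > 0.04045 → ((0.2235+0.055)/1.055)^2.4 ≈ 0.04092
  G=95: 95/255≈0.3725 > 0.04045 → ((0.3725+0.055)/1.055)^2.4 ≈ 0.11444
  B=107: 107/255≈0.4196 > 0.04045 → ((0.4196+0.055)/1.055)^2.4 ≈ 0.14703
  L2 = 0.2126×0.04092 + 0.7152×0.11444 + 0.0722×0.14703 ≈ 0.10116
Lighter = 0.26430, Darker = 0.10116
Ratio = (L_lighter + 0.05) / (L_darker + 0.05)
Ratio = (0.26430 + 0.05) / (0.10116 + 0.05) = 0.31430 / 0.15116 ≈ 2.0793
Ratio ≈ 2.08:1


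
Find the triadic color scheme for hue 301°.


Triadic: equally spaced at 120° intervals
H1 = 301°
H2 = (301 + 120) mod 360 = 61°
H3 = (301 + 240) mod 360 = 181°
Triadic = 301°, 61°, 181°


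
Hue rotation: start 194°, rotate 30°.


New hue = (H + rotation) mod 360
New hue = (194 + 30) mod 360
= 224 mod 360
= 224°


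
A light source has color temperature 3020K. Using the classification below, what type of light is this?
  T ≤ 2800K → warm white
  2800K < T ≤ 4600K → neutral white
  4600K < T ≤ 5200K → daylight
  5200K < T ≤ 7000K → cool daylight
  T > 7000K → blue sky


Temperature: 3020K
2800K < 3020K ≤ 4600K → neutral white
Classification: neutral white


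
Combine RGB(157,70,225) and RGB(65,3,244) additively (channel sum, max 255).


Additive: each channel = min(255, C₁+C₂)
R: 157+65 = 222 → 222
G: 70+3 = 73 → 73
B: 225+244 = 469 → 255
= RGB(222, 73, 255)


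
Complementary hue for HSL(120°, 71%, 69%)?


Complement = opposite side of color wheel = hue + 180°
H' = (120 + 180) mod 360 = 300°
S and L unchanged.
= HSL(300°, 71%, 69%)


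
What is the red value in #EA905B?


Color: #EA905B
R = EA = 234
G = 90 = 144
B = 5B = 91
Red = 234


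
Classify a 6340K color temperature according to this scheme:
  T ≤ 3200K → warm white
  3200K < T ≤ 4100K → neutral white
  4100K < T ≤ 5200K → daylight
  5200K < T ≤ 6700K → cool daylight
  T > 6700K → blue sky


Temperature: 6340K
5200K < 6340K ≤ 6700K → cool daylight
Classification: cool daylight


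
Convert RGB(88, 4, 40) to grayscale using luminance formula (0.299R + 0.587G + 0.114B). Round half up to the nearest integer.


Gray = 0.299×R + 0.587×G + 0.114×B
Gray = 0.299×88 + 0.587×4 + 0.114×40
Gray = 26.312 + 2.348 + 4.560
Gray = 33.220 → round half up → 33
Gray = 33


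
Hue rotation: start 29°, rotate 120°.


New hue = (H + rotation) mod 360
New hue = (29 + 120) mod 360
= 149 mod 360
= 149°


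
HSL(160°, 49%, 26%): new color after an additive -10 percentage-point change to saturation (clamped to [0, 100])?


Original S = 49%
Adjustment = -10 percentage points
New S = 49 + (-10) = 39
Clamp to [0, 100] → 39
= HSL(160°, 39%, 26%)


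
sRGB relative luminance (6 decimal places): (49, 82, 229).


Linearize each channel (sRGB transfer function): c = v/255; c_lin = c/12.92 if c ≤ 0.04045, else ((c+0.055)/1.055)^2.4
  R: 49/255 ≈ 0.192157 > 0.04045 → ((0.192157+0.055)/1.055)^2.4 ≈ 0.030713
  G: 82/255 ≈ 0.321569 > 0.04045 → ((0.321569+0.055)/1.055)^2.4 ≈ 0.084376
  B: 229/255 ≈ 0.898039 > 0.04045 → ((0.898039+0.055)/1.055)^2.4 ≈ 0.783538
R_lin = 0.030713, G_lin = 0.084376, B_lin = 0.783538
L = 0.2126×R + 0.7152×G + 0.0722×B
L = 0.2126×0.030713 + 0.7152×0.084376 + 0.0722×0.783538
L ≈ 0.123447


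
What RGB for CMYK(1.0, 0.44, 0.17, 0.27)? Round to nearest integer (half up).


R = 255 × (1-C) × (1-K) = 255 × 0.00 × 0.73 = 0
G = 255 × (1-M) × (1-K) = 255 × 0.56 × 0.73 = 104.244 → 104
B = 255 × (1-Y) × (1-K) = 255 × 0.83 × 0.73 = 154.5045 → 155
= RGB(0, 104, 155)


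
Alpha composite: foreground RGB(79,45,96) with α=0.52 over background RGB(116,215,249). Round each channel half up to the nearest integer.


C = α×F + (1-α)×B, with 1-α = 0.48
R: 0.52×79 + 0.48×116 = 41.08 + 55.68 = 96.76 → 97
G: 0.52×45 + 0.48×215 = 23.40 + 103.20 = 126.60 → 127
B: 0.52×96 + 0.48×249 = 49.92 + 119.52 = 169.44 → 169
= RGB(97, 127, 169)


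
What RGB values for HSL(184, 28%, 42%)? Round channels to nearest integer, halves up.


H=184°, S=0.28, L=0.42
C = (1-|2L-1|)×S = (1-|-0.16|)×0.28 = 0.2352
H' = H/60 = 184/60 ≈ 3.0667; X = C×(1-|H' mod 2 - 1|) = 0.21952
m = L - C/2 = 0.42 - 0.1176 = 0.3024
Sector ⌊H'⌋ = 3 → (R',G',B') = (0.0, 0.21952, 0.2352)
RGB = ((R'+m)×255, (G'+m)×255, (B'+m)×255) = (77.112, 133.0896, 137.088)
Round half up → RGB(77, 133, 137)


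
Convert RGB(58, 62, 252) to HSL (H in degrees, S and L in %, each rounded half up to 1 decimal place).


Normalize: R'=58/255≈0.2275, G'=62/255≈0.2431, B'=252/255≈0.9882
Max=252/255, Min=58/255, Δ=Max-Min=194/255
L = (Max+Min)/2 = (252+58)/510 = 310/510 = 0.60784… → L = 60.8%
L > 0.5 → S = Δ/(2-Max-Min) = 194/(510-252-58) = 194/200 = 0.97 → S = 97.0%
(the 1/255 factors cancel in S and H, so raw channel differences can be used)
Max is B' → H = 60 × ((R-G)/Δ + 4) = 60 × ((58-62)/194 + 4)
  -4/194 + 4 = -0.0206… + 4 = 3.9793…
  H = 60 × 3.9793… = 238.762…° → H = 238.8°
= HSL(238.8°, 97.0%, 60.8%)


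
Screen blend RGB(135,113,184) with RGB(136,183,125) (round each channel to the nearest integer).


Screen: C = 255 - (255-A)×(255-B)/255, rounded to nearest integer
R: 255 - (255-135)×(255-136)/255 = 255 - 14280/255 ≈ 255 - 56.000 = 199.000 → 199
G: 255 - (255-113)×(255-183)/255 = 255 - 10224/255 ≈ 255 - 40.094 = 214.906 → 215
B: 255 - (255-184)×(255-125)/255 = 255 - 9230/255 ≈ 255 - 36.196 = 218.804 → 219
= RGB(199, 215, 219)


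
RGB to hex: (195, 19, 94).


R = 195 → C3 (hex)
G = 19 → 13 (hex)
B = 94 → 5E (hex)
Hex = #C3135E


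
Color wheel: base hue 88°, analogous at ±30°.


Base hue: 88°
Left analog: (88 - 30) mod 360 = 58°
Right analog: (88 + 30) mod 360 = 118°
Analogous hues = 58° and 118°


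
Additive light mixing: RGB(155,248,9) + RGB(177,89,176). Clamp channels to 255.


Additive: each channel = min(255, C₁+C₂)
R: 155+177 = 332 → 255
G: 248+89 = 337 → 255
B: 9+176 = 185 → 185
= RGB(255, 255, 185)


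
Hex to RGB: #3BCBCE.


3B → 59 (R)
CB → 203 (G)
CE → 206 (B)
= RGB(59, 203, 206)


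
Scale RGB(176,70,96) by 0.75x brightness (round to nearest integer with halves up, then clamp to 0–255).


Multiply each channel by 0.75, round half up, clamp to [0, 255]
R: 176×0.75 = 132
G: 70×0.75 = 52.5 → round → 53
B: 96×0.75 = 72
= RGB(132, 53, 72)


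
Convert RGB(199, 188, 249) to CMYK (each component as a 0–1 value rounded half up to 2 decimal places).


R'=199/255≈0.7804, G'=188/255≈0.7373, B'=249/255≈0.9765
K = 1 - max(R',G',B') = 1 - 249/255 = 6/255 = 0.02352… → 0.02
(1-R'-K)/(1-K) simplifies to (max-R)/max with max = 249:
C = (249-199)/249 = 50/249 = 0.20080… → 0.20
M = (249-188)/249 = 61/249 = 0.24497… → 0.24
Y = (249-249)/249 = 0/249 = 0 → 0.00
= CMYK(0.20, 0.24, 0.00, 0.02)


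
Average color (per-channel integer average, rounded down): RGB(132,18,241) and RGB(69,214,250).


Midpoint: each channel = ⌊(C₁+C₂)/2⌋
R: ⌊(132+69)/2⌋ = 100
G: ⌊(18+214)/2⌋ = 116
B: ⌊(241+250)/2⌋ = 245
= RGB(100, 116, 245)


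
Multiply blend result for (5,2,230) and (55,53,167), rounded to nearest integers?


Multiply: C = A×B/255, rounded to nearest integer
R: 5×55/255 = 275/255 ≈ 1.078 → 1
G: 2×53/255 = 106/255 ≈ 0.416 → 0
B: 230×167/255 = 38410/255 ≈ 150.627 → 151
= RGB(1, 0, 151)


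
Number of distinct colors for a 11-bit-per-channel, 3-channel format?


Total bits = 11 bits/channel × 3 channels = 33 bits
Distinct colors = 2^33
= 8,589,934,592 colors


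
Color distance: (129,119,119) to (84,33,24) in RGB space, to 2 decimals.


d = √[(R₁-R₂)² + (G₁-G₂)² + (B₁-B₂)²]
d = √[(129-84)² + (119-33)² + (119-24)²]
d = √[2025 + 7396 + 9025]
d = √18446
d ≈ 135.82


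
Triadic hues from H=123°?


Triadic: equally spaced at 120° intervals
H1 = 123°
H2 = (123 + 120) mod 360 = 243°
H3 = (123 + 240) mod 360 = 3°
Triadic = 123°, 243°, 3°


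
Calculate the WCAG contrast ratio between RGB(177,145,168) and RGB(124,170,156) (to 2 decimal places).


Linearize each sRGB channel c=v/255: c/12.92 if c ≤ 0.04045 else ((c+0.055)/1.055)^2.4
L = 0.2126×R_lin + 0.7152×G_lin + 0.0722×B_lin
Color 1 (177,145,168):
  R=177: 177/255≈0.6941 > 0.04045 → ((0.6941+0.055)/1.055)^2.4 ≈ 0.43966
  G=145: 145/255≈0.5686 > 0.04045 → ((0.5686+0.055)/1.055)^2.4 ≈ 0.28315
  B=168: 168/255≈0.6588 > 0.04045 → ((0.6588+0.055)/1.055)^2.4 ≈ 0.39157
  L1 = 0.2126×0.43966 + 0.7152×0.28315 + 0.0722×0.39157 ≈ 0.32425
Color 2 (124,170,156):
  R=124: 124/255≈0.4863 > 0.04045 → ((0.4863+0.055)/1.055)^2.4 ≈ 0.20156
  G=170: 170/255≈0.6667 > 0.04045 → ((0.6667+0.055)/1.055)^2.4 ≈ 0.40198
  B=156: 156/255≈0.6118 > 0.04045 → ((0.6118+0.055)/1.055)^2.4 ≈ 0.33245
  L2 = 0.2126×0.20156 + 0.7152×0.40198 + 0.0722×0.33245 ≈ 0.35435
Lighter = 0.35435, Darker = 0.32425
Ratio = (L_lighter + 0.05) / (L_darker + 0.05)
Ratio = (0.35435 + 0.05) / (0.32425 + 0.05) = 0.40435 / 0.37425 ≈ 1.0804
Ratio ≈ 1.08:1


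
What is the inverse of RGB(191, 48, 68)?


Invert: (255-R, 255-G, 255-B)
R: 255-191 = 64
G: 255-48 = 207
B: 255-68 = 187
= RGB(64, 207, 187)


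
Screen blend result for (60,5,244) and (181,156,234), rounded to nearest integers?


Screen: C = 255 - (255-A)×(255-B)/255, rounded to nearest integer
R: 255 - (255-60)×(255-181)/255 = 255 - 14430/255 ≈ 255 - 56.588 = 198.412 → 198
G: 255 - (255-5)×(255-156)/255 = 255 - 24750/255 ≈ 255 - 97.059 = 157.941 → 158
B: 255 - (255-244)×(255-234)/255 = 255 - 231/255 ≈ 255 - 0.906 = 254.094 → 254
= RGB(198, 158, 254)


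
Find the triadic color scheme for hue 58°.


Triadic: equally spaced at 120° intervals
H1 = 58°
H2 = (58 + 120) mod 360 = 178°
H3 = (58 + 240) mod 360 = 298°
Triadic = 58°, 178°, 298°


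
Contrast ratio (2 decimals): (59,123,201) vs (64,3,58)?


Linearize each sRGB channel c=v/255: c/12.92 if c ≤ 0.04045 else ((c+0.055)/1.055)^2.4
L = 0.2126×R_lin + 0.7152×G_lin + 0.0722×B_lin
Color 1 (59,123,201):
  R=59: 59/255≈0.2314 > 0.04045 → ((0.2314+0.055)/1.055)^2.4 ≈ 0.04374
  G=123: 123/255≈0.4824 > 0.04045 → ((0.4824+0.055)/1.055)^2.4 ≈ 0.19807
  B=201: 201/255≈0.7882 > 0.04045 → ((0.7882+0.055)/1.055)^2.4 ≈ 0.58408
  L1 = 0.2126×0.04374 + 0.7152×0.19807 + 0.0722×0.58408 ≈ 0.19313
Color 2 (64,3,58):
  R=64: 64/255≈0.2510 > 0.04045 → ((0.2510+0.055)/1.055)^2.4 ≈ 0.05127
  G=3: 3/255≈0.0118 ≤ 0.04045 → 0.0118/12.92 ≈ 0.00091
  B=58: 58/255≈0.2275 > 0.04045 → ((0.2275+0.055)/1.055)^2.4 ≈ 0.04231
  L2 = 0.2126×0.05127 + 0.7152×0.00091 + 0.0722×0.04231 ≈ 0.01461
Lighter = 0.19313, Darker = 0.01461
Ratio = (L_lighter + 0.05) / (L_darker + 0.05)
Ratio = (0.19313 + 0.05) / (0.01461 + 0.05) = 0.24313 / 0.06461 ≈ 3.7632
Ratio ≈ 3.76:1


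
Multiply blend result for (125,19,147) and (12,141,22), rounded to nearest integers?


Multiply: C = A×B/255, rounded to nearest integer
R: 125×12/255 = 1500/255 ≈ 5.882 → 6
G: 19×141/255 = 2679/255 ≈ 10.506 → 11
B: 147×22/255 = 3234/255 ≈ 12.682 → 13
= RGB(6, 11, 13)


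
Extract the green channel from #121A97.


Color: #121A97
R = 12 = 18
G = 1A = 26
B = 97 = 151
Green = 26


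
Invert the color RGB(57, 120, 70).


Invert: (255-R, 255-G, 255-B)
R: 255-57 = 198
G: 255-120 = 135
B: 255-70 = 185
= RGB(198, 135, 185)


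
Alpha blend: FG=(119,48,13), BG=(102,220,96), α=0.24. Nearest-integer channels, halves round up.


C = α×F + (1-α)×B, with 1-α = 0.76
R: 0.24×119 + 0.76×102 = 28.56 + 77.52 = 106.08 → 106
G: 0.24×48 + 0.76×220 = 11.52 + 167.20 = 178.72 → 179
B: 0.24×13 + 0.76×96 = 3.12 + 72.96 = 76.08 → 76
= RGB(106, 179, 76)


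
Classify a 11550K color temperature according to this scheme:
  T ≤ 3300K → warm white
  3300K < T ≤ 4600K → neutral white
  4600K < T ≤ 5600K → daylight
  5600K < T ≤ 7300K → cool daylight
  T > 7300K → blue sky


Temperature: 11550K
11550K > 7300K → blue sky
Classification: blue sky


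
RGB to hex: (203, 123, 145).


R = 203 → CB (hex)
G = 123 → 7B (hex)
B = 145 → 91 (hex)
Hex = #CB7B91


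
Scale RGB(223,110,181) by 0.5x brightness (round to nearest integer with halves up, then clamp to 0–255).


Multiply each channel by 0.5, round half up, clamp to [0, 255]
R: 223×0.5 = 111.5 → round → 112
G: 110×0.5 = 55
B: 181×0.5 = 90.5 → round → 91
= RGB(112, 55, 91)


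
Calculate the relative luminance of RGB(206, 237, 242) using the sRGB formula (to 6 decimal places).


Linearize each channel (sRGB transfer function): c = v/255; c_lin = c/12.92 if c ≤ 0.04045, else ((c+0.055)/1.055)^2.4
  R: 206/255 ≈ 0.807843 > 0.04045 → ((0.807843+0.055)/1.055)^2.4 ≈ 0.617207
  G: 237/255 ≈ 0.929412 > 0.04045 → ((0.929412+0.055)/1.055)^2.4 ≈ 0.846873
  B: 242/255 ≈ 0.949020 > 0.04045 → ((0.949020+0.055)/1.055)^2.4 ≈ 0.887923
R_lin = 0.617207, G_lin = 0.846873, B_lin = 0.887923
L = 0.2126×R + 0.7152×G + 0.0722×B
L = 0.2126×0.617207 + 0.7152×0.846873 + 0.0722×0.887923
L ≈ 0.801010


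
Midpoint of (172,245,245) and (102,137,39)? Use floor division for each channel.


Midpoint: each channel = ⌊(C₁+C₂)/2⌋
R: ⌊(172+102)/2⌋ = 137
G: ⌊(245+137)/2⌋ = 191
B: ⌊(245+39)/2⌋ = 142
= RGB(137, 191, 142)


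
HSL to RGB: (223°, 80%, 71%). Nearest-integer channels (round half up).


H=223°, S=0.80, L=0.71
C = (1-|2L-1|)×S = (1-|0.42|)×0.80 = 0.464
H' = H/60 = 223/60 ≈ 3.7167; X = C×(1-|H' mod 2 - 1|) ≈ 0.1315
m = L - C/2 = 0.71 - 0.232 = 0.478
Sector ⌊H'⌋ = 3 → (R',G',B') = (0.0, ≈0.1315, 0.464)
RGB = ((R'+m)×255, (G'+m)×255, (B'+m)×255) = (121.89, 155.414, 240.21)
Round half up → RGB(122, 155, 240)


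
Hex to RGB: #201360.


20 → 32 (R)
13 → 19 (G)
60 → 96 (B)
= RGB(32, 19, 96)


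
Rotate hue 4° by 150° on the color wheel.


New hue = (H + rotation) mod 360
New hue = (4 + 150) mod 360
= 154 mod 360
= 154°


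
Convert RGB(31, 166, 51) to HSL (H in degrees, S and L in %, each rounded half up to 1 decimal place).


Normalize: R'=31/255≈0.1216, G'=166/255≈0.6510, B'=51/255≈0.2000
Max=166/255, Min=31/255, Δ=Max-Min=135/255
L = (Max+Min)/2 = (166+31)/510 = 197/510 = 0.38627… → L = 38.6%
L ≤ 0.5 → S = Δ/(Max+Min) = 135/(166+31) = 135/197 = 0.68527… → S = 68.5%
(the 1/255 factors cancel in S and H, so raw channel differences can be used)
Max is G' → H = 60 × ((B-R)/Δ + 2) = 60 × ((51-31)/135 + 2)
  20/135 + 2 = 0.1481… + 2 = 2.1481…
  H = 60 × 2.1481… = 128.888…° → H = 128.9°
= HSL(128.9°, 68.5%, 38.6%)


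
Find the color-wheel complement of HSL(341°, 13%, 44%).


Complement = opposite side of color wheel = hue + 180°
H' = (341 + 180) mod 360 = 161°
S and L unchanged.
= HSL(161°, 13%, 44%)


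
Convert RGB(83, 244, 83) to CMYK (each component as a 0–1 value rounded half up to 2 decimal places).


R'=83/255≈0.3255, G'=244/255≈0.9569, B'=83/255≈0.3255
K = 1 - max(R',G',B') = 1 - 244/255 = 11/255 = 0.04313… → 0.04
(1-R'-K)/(1-K) simplifies to (max-R)/max with max = 244:
C = (244-83)/244 = 161/244 = 0.65983… → 0.66
M = (244-244)/244 = 0/244 = 0 → 0.00
Y = (244-83)/244 = 161/244 = 0.65983… → 0.66
= CMYK(0.66, 0.00, 0.66, 0.04)


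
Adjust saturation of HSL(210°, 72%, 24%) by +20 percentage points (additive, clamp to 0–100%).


Original S = 72%
Adjustment = +20 percentage points
New S = 72 + (20) = 92
Clamp to [0, 100] → 92
= HSL(210°, 92%, 24%)


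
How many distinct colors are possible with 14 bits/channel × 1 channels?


Total bits = 14 bits/channel × 1 channels = 14 bits
Distinct colors = 2^14
= 16,384 colors


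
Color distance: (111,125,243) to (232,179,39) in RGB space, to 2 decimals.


d = √[(R₁-R₂)² + (G₁-G₂)² + (B₁-B₂)²]
d = √[(111-232)² + (125-179)² + (243-39)²]
d = √[14641 + 2916 + 41616]
d = √59173
d ≈ 243.26


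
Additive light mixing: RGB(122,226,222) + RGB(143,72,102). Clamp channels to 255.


Additive: each channel = min(255, C₁+C₂)
R: 122+143 = 265 → 255
G: 226+72 = 298 → 255
B: 222+102 = 324 → 255
= RGB(255, 255, 255)


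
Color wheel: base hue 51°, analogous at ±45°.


Base hue: 51°
Left analog: (51 - 45) mod 360 = 6°
Right analog: (51 + 45) mod 360 = 96°
Analogous hues = 6° and 96°


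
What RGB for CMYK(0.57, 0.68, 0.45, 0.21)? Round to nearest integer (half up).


R = 255 × (1-C) × (1-K) = 255 × 0.43 × 0.79 = 86.6235 → 87
G = 255 × (1-M) × (1-K) = 255 × 0.32 × 0.79 = 64.464 → 64
B = 255 × (1-Y) × (1-K) = 255 × 0.55 × 0.79 = 110.7975 → 111
= RGB(87, 64, 111)


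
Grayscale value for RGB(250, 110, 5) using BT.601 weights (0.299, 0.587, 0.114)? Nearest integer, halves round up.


Gray = 0.299×R + 0.587×G + 0.114×B
Gray = 0.299×250 + 0.587×110 + 0.114×5
Gray = 74.750 + 64.570 + 0.570
Gray = 139.890 → round half up → 140
Gray = 140


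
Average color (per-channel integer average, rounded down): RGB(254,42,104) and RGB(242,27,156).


Midpoint: each channel = ⌊(C₁+C₂)/2⌋
R: ⌊(254+242)/2⌋ = 248
G: ⌊(42+27)/2⌋ = 34
B: ⌊(104+156)/2⌋ = 130
= RGB(248, 34, 130)


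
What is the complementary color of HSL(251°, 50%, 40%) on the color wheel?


Complement = opposite side of color wheel = hue + 180°
H' = (251 + 180) mod 360 = 71°
S and L unchanged.
= HSL(71°, 50%, 40%)


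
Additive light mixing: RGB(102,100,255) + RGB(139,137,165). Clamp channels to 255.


Additive: each channel = min(255, C₁+C₂)
R: 102+139 = 241 → 241
G: 100+137 = 237 → 237
B: 255+165 = 420 → 255
= RGB(241, 237, 255)


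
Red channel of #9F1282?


Color: #9F1282
R = 9F = 159
G = 12 = 18
B = 82 = 130
Red = 159


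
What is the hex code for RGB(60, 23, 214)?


R = 60 → 3C (hex)
G = 23 → 17 (hex)
B = 214 → D6 (hex)
Hex = #3C17D6


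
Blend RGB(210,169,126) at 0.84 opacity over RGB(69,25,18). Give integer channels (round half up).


C = α×F + (1-α)×B, with 1-α = 0.16
R: 0.84×210 + 0.16×69 = 176.40 + 11.04 = 187.44 → 187
G: 0.84×169 + 0.16×25 = 141.96 + 4.00 = 145.96 → 146
B: 0.84×126 + 0.16×18 = 105.84 + 2.88 = 108.72 → 109
= RGB(187, 146, 109)


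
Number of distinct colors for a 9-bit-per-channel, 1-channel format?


Total bits = 9 bits/channel × 1 channels = 9 bits
Distinct colors = 2^9
= 512 colors


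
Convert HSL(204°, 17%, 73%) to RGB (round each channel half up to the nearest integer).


H=204°, S=0.17, L=0.73
C = (1-|2L-1|)×S = (1-|0.46|)×0.17 = 0.0918
H' = H/60 = 204/60 ≈ 3.4000; X = C×(1-|H' mod 2 - 1|) = 0.05508
m = L - C/2 = 0.73 - 0.0459 = 0.6841
Sector ⌊H'⌋ = 3 → (R',G',B') = (0.0, 0.05508, 0.0918)
RGB = ((R'+m)×255, (G'+m)×255, (B'+m)×255) = (174.4455, 188.4909, 197.8545)
Round half up → RGB(174, 188, 198)
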